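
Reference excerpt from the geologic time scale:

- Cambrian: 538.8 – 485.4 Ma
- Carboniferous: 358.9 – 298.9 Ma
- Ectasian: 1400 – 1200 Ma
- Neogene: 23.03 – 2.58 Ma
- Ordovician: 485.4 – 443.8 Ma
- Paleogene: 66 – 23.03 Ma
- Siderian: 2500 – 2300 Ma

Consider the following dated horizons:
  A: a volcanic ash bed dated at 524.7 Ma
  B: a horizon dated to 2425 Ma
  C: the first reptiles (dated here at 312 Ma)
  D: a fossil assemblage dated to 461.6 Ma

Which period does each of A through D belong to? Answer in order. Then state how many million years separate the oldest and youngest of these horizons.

A: 524.7 Ma lies in 538.8–485.4 Ma, so Cambrian.
B: 2425 Ma lies in 2500–2300 Ma, so Siderian.
C: 312 Ma lies in 358.9–298.9 Ma, so Carboniferous.
D: 461.6 Ma lies in 485.4–443.8 Ma, so Ordovician.
Oldest = 2425 Ma, youngest = 312 Ma → span 2113 Myr.

A — Cambrian; B — Siderian; C — Carboniferous; D — Ordovician; span 2113 million years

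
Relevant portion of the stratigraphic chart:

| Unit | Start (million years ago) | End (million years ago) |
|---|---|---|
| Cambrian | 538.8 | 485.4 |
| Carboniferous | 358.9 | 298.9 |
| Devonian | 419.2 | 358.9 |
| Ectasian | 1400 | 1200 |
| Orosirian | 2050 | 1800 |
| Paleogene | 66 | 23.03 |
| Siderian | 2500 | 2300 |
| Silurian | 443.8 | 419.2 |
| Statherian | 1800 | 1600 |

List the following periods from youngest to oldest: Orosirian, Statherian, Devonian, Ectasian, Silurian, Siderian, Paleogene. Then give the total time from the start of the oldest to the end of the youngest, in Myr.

Paleogene, Devonian, Silurian, Ectasian, Statherian, Orosirian, Siderian; total span 2476.97 Myr

From the excerpt: Orosirian 2050–1800; Statherian 1800–1600; Devonian 419.2–358.9; Ectasian 1400–1200; Silurian 443.8–419.2; Siderian 2500–2300; Paleogene 66–23.03 (Ma).
Larger Ma is earlier, so the oldest is Siderian and the youngest is Paleogene; youngest to oldest: Paleogene, Devonian, Silurian, Ectasian, Statherian, Orosirian, Siderian.
Oldest start 2500 minus youngest end 23.03 gives 2476.97 Myr overall.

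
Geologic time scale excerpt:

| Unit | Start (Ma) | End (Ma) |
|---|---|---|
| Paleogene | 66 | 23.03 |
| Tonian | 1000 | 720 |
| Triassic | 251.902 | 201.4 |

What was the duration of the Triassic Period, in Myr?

251.902 − 201.4 = 50.502 million years.

50.502 million years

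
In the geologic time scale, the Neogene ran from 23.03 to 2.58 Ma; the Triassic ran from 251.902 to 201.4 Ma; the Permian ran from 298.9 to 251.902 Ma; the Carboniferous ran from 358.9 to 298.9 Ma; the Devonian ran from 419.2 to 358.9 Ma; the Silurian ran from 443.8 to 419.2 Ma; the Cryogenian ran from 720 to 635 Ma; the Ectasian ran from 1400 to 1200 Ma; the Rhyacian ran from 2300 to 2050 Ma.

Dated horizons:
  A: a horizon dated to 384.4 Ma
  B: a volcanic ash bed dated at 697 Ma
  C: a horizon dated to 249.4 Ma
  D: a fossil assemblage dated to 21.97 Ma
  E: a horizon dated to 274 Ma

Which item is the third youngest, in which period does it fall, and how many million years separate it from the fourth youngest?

Sorted youngest-first by Ma: D (21.97), C (249.4), E (274), A (384.4), B (697).
The third youngest is E at 274 Ma, which lies in 298.9–251.902 Ma: the Permian.
The fourth youngest is A at 384.4 Ma; separation = |274 − 384.4| = 110.4 Myr.

E, in the Permian; 110.4 million years to A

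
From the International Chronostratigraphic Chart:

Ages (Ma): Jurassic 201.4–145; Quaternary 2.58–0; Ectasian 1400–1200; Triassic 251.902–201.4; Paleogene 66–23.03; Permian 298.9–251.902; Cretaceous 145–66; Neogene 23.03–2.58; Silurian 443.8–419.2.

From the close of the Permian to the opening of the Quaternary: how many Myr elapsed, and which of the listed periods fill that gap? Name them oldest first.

249.322 million years; Triassic, Jurassic, Cretaceous, Paleogene, Neogene

End of Permian = 251.902 Ma; start of Quaternary = 2.58 Ma.
Gap = 251.902 − 2.58 = 249.322 Myr.
Periods wholly inside 251.902–2.58 Ma: Triassic (251.902–201.4), Jurassic (201.4–145), Cretaceous (145–66), Paleogene (66–23.03), Neogene (23.03–2.58).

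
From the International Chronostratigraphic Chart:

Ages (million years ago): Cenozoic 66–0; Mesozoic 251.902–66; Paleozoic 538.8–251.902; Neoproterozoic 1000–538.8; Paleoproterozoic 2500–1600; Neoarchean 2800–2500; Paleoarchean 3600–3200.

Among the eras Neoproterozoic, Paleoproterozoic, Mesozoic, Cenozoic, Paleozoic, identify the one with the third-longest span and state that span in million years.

Durations: Neoproterozoic 461.2; Paleoproterozoic 900; Mesozoic 185.902; Cenozoic 66; Paleozoic 286.898 Myr.
Sorted longest-first: Paleoproterozoic (900), Neoproterozoic (461.2), Paleozoic (286.898), Mesozoic (185.902), Cenozoic (66).
The third longest is Paleozoic at 286.898 Myr.

Paleozoic, 286.898 million years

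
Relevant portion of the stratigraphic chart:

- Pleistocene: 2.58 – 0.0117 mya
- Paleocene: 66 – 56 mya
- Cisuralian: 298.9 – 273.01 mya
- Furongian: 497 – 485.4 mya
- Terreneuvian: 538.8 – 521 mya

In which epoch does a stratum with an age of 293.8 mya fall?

293.8 Ma lies between 298.9 and 273.01 Ma, so it falls in the Cisuralian.

Cisuralian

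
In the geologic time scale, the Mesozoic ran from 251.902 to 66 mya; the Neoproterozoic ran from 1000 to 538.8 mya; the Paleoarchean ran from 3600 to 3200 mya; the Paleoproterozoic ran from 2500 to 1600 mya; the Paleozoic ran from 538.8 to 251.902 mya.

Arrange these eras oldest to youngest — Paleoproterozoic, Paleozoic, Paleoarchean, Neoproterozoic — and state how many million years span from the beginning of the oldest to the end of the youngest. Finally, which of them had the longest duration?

Paleoarchean → Paleoproterozoic → Neoproterozoic → Paleozoic; total span 3348.098 Myr; longest is Paleoproterozoic

From the excerpt: Paleoproterozoic 2500–1600; Paleozoic 538.8–251.902; Paleoarchean 3600–3200; Neoproterozoic 1000–538.8 (Ma).
Larger Ma is earlier, so the oldest is Paleoarchean and the youngest is Paleozoic; oldest to youngest: Paleoarchean, Paleoproterozoic, Neoproterozoic, Paleozoic.
Oldest start 3600 minus youngest end 251.902 gives 3348.098 Myr overall.
Individual lengths (start − end): Paleozoic 286.898; Neoproterozoic 461.2; Paleoarchean 400; Paleoproterozoic 900. The largest is Paleoproterozoic at 900 Myr.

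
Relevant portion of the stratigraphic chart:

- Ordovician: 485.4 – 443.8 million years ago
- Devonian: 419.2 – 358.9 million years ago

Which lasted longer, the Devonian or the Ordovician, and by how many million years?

Devonian, by 18.7 million years

Devonian: 419.2 − 358.9 = 60.3 Myr.
Ordovician: 485.4 − 443.8 = 41.6 Myr.
Difference: 60.3 − 41.6 = 18.7 Myr, so the Devonian was longer.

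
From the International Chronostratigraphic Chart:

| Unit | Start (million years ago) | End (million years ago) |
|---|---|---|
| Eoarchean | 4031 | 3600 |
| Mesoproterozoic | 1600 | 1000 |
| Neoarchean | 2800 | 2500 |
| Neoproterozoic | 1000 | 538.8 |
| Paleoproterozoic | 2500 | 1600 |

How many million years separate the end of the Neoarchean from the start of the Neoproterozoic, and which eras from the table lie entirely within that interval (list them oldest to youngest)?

The Neoarchean closes at 2500 Ma and the Neoproterozoic opens at 1000 Ma, so the interval is 2500 − 1000 = 1500 Myr.
An era fits inside if it starts at or after 2500 Ma and ends at or before 1000 Ma; oldest first that gives Paleoproterozoic, Mesoproterozoic.

1500 million years; Paleoproterozoic, Mesoproterozoic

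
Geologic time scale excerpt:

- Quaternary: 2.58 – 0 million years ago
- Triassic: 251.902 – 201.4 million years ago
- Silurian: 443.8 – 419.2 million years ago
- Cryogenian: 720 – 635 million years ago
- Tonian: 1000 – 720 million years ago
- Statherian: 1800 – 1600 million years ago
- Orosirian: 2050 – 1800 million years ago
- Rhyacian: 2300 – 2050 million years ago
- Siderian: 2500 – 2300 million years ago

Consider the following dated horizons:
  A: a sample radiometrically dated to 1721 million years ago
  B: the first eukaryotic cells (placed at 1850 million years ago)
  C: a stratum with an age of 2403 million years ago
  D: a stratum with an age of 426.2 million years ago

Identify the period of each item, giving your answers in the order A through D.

A — Statherian; B — Orosirian; C — Siderian; D — Silurian

A: 1721 Ma lies in 1800–1600 Ma, so Statherian.
B: 1850 Ma lies in 2050–1800 Ma, so Orosirian.
C: 2403 Ma lies in 2500–2300 Ma, so Siderian.
D: 426.2 Ma lies in 443.8–419.2 Ma, so Silurian.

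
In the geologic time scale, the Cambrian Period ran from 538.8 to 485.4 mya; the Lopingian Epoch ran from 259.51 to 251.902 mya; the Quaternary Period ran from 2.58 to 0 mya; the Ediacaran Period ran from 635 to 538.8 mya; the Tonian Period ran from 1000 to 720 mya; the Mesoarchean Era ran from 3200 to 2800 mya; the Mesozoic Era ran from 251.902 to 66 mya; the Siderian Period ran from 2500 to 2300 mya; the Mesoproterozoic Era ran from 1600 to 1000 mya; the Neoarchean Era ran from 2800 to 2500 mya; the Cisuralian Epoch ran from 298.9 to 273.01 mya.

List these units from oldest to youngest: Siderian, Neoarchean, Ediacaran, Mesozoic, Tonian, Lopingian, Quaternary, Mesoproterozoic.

Neoarchean, Siderian, Mesoproterozoic, Tonian, Ediacaran, Lopingian, Mesozoic, Quaternary

Read off each span (Ma): Siderian 2500–2300; Neoarchean 2800–2500; Ediacaran 635–538.8; Mesozoic 251.902–66; Tonian 1000–720; Lopingian 259.51–251.902; Quaternary 2.58–0; Mesoproterozoic 1600–1000.
Larger Ma is older, so oldest→youngest is Neoarchean, Siderian, Mesoproterozoic, Tonian, Ediacaran, Lopingian, Mesozoic, Quaternary.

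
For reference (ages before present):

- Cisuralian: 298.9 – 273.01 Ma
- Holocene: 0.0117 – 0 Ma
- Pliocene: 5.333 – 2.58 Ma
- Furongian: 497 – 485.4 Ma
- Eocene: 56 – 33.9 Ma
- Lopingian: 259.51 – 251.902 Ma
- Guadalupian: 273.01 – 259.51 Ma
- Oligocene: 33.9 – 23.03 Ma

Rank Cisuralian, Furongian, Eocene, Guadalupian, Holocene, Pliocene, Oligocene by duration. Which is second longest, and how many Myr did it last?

Eocene, 22.1 million years

Durations: Cisuralian 25.89; Furongian 11.6; Eocene 22.1; Guadalupian 13.5; Holocene 0.0117; Pliocene 2.753; Oligocene 10.87 Myr.
Sorted longest-first: Cisuralian (25.89), Eocene (22.1), Guadalupian (13.5), Furongian (11.6), Oligocene (10.87), Pliocene (2.753), Holocene (0.0117).
The second longest is Eocene at 22.1 Myr.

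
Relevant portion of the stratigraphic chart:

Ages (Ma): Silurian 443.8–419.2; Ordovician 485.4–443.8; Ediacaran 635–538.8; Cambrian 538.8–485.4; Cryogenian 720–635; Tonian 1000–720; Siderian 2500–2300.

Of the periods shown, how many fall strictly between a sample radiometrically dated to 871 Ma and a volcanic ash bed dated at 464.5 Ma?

3

The older date is 871 Ma and the younger is 464.5 Ma.
Periods with start < 871 and end > 464.5 Ma: Cryogenian (720–635), Ediacaran (635–538.8), Cambrian (538.8–485.4).
That is 3 complete periods.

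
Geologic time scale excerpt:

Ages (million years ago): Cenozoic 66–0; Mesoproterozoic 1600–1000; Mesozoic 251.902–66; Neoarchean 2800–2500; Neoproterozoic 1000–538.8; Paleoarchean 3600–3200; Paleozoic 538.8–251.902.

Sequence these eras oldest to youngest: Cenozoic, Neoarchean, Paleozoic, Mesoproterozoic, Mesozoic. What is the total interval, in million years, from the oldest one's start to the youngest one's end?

Start ages (Ma): Neoarchean 2800, Mesoproterozoic 1600, Paleozoic 538.8, Mesozoic 251.902, Cenozoic 66.
Ordered oldest to youngest: Neoarchean, Mesoproterozoic, Paleozoic, Mesozoic, Cenozoic.
Span = 2800 − 0 = 2800 Myr.

Neoarchean, Mesoproterozoic, Paleozoic, Mesozoic, Cenozoic; total span 2800 Myr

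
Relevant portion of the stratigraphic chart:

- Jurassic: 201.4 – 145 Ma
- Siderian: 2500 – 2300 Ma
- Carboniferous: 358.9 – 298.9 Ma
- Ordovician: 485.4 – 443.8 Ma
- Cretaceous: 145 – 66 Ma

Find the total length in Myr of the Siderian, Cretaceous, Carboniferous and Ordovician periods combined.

380.6 million years

Duration is start − end for each: (2500 − 2300) + (145 − 66) + (358.9 − 298.9) + (485.4 − 443.8).
That is 200 + 79 + 60 + 41.6, which totals 380.6 million years.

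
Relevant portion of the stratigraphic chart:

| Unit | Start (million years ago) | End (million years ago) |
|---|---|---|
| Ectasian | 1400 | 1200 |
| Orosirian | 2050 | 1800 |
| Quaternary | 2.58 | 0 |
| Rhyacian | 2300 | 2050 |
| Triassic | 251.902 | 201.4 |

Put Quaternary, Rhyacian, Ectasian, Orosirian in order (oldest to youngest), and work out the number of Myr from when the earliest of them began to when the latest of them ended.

Rhyacian → Orosirian → Ectasian → Quaternary; total span 2300 Myr

From the excerpt: Quaternary 2.58–0; Rhyacian 2300–2050; Ectasian 1400–1200; Orosirian 2050–1800 (Ma).
Larger Ma is earlier, so the oldest is Rhyacian and the youngest is Quaternary; oldest to youngest: Rhyacian, Orosirian, Ectasian, Quaternary.
Oldest start 2300 minus youngest end 0 gives 2300 Myr overall.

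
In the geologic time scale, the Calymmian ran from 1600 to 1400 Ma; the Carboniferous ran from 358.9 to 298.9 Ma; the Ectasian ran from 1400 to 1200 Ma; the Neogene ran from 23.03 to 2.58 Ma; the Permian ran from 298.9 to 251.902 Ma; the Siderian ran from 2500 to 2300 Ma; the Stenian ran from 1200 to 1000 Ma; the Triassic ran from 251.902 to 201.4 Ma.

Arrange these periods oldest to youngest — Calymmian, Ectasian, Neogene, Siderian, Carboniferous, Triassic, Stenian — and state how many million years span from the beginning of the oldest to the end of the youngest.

From the excerpt: Calymmian 1600–1400; Ectasian 1400–1200; Neogene 23.03–2.58; Siderian 2500–2300; Carboniferous 358.9–298.9; Triassic 251.902–201.4; Stenian 1200–1000 (Ma).
Larger Ma is earlier, so the oldest is Siderian and the youngest is Neogene; oldest to youngest: Siderian, Calymmian, Ectasian, Stenian, Carboniferous, Triassic, Neogene.
Oldest start 2500 minus youngest end 2.58 gives 2497.42 Myr overall.

Siderian → Calymmian → Ectasian → Stenian → Carboniferous → Triassic → Neogene; total span 2497.42 Myr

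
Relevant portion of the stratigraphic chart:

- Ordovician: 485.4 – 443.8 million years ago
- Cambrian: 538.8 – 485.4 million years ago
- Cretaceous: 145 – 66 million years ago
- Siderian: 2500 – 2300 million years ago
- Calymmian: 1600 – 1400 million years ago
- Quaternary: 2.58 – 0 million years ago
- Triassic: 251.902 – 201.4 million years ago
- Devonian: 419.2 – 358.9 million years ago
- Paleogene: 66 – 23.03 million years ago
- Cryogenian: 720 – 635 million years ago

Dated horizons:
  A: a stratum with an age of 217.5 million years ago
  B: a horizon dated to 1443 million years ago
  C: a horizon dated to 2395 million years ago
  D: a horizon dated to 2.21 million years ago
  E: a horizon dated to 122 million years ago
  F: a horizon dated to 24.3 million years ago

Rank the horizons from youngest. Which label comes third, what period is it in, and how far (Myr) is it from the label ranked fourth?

Smaller Ma means younger, so youngest first: D 2.21 < F 24.3 < E 122 < A 217.5 < B 1443 < C 2395.
Counting 3 along gives E (122 Ma); the excerpt puts that inside the Cretaceous, 145–66 Ma.
Next in line is A (217.5 Ma), and 217.5 − 122 = 95.5 Myr.

E, in the Cretaceous; 95.5 million years to A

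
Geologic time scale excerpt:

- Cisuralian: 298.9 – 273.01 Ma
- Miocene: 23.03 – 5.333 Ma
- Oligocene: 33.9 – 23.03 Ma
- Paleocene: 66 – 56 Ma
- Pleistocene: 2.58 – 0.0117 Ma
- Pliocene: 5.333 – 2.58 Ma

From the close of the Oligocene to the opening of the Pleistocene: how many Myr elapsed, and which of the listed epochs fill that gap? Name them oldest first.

The Oligocene closes at 23.03 Ma and the Pleistocene opens at 2.58 Ma, so the interval is 23.03 − 2.58 = 20.45 Myr.
An epoch fits inside if it starts at or after 23.03 Ma and ends at or before 2.58 Ma; oldest first that gives Miocene, Pliocene.

20.45 million years; Miocene, Pliocene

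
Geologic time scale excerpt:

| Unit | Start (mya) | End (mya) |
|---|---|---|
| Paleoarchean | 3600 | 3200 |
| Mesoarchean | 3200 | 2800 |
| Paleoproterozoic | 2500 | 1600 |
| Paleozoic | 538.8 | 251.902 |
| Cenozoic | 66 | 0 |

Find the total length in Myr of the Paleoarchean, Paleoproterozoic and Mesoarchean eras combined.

1700 million years

Duration is start − end for each: (3600 − 3200) + (2500 − 1600) + (3200 − 2800).
That is 400 + 900 + 400, which totals 1700 million years.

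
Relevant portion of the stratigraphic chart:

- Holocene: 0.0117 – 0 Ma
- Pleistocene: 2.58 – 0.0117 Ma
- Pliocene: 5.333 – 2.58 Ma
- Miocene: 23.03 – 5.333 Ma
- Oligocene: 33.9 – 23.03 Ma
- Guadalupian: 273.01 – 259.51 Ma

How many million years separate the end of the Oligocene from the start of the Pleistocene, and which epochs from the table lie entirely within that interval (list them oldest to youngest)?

End of Oligocene = 23.03 Ma; start of Pleistocene = 2.58 Ma.
Gap = 23.03 − 2.58 = 20.45 Myr.
Epochs wholly inside 23.03–2.58 Ma: Miocene (23.03–5.333), Pliocene (5.333–2.58).

20.45 million years; Miocene, Pliocene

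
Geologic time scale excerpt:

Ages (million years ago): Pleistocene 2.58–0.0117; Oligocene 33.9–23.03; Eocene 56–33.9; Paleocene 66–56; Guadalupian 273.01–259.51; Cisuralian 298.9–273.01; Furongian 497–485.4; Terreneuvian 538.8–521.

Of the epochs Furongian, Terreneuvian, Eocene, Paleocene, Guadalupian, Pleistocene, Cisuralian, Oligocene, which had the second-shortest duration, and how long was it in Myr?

Paleocene, 10 million years

Durations: Furongian 11.6; Terreneuvian 17.8; Eocene 22.1; Paleocene 10; Guadalupian 13.5; Pleistocene 2.5683; Cisuralian 25.89; Oligocene 10.87 Myr.
Sorted shortest-first: Pleistocene (2.5683), Paleocene (10), Oligocene (10.87), Furongian (11.6), Guadalupian (13.5), Terreneuvian (17.8), Eocene (22.1), Cisuralian (25.89).
The second shortest is Paleocene at 10 Myr.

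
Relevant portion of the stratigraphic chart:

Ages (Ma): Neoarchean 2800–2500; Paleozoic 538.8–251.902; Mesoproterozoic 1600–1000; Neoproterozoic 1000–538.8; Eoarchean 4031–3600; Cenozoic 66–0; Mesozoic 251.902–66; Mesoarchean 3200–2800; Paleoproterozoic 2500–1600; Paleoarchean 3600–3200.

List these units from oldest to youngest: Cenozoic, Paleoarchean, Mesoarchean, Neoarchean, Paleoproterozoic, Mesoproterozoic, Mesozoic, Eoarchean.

The oldest of these is Eoarchean (starts 4031 Ma) and the youngest is Cenozoic (ends 0 Ma).
In between, by decreasing start age: Paleoarchean (3600), Mesoarchean (3200), Neoarchean (2800), Paleoproterozoic (2500), Mesoproterozoic (1600), Mesozoic (251.902).

Eoarchean, Paleoarchean, Mesoarchean, Neoarchean, Paleoproterozoic, Mesoproterozoic, Mesozoic, Cenozoic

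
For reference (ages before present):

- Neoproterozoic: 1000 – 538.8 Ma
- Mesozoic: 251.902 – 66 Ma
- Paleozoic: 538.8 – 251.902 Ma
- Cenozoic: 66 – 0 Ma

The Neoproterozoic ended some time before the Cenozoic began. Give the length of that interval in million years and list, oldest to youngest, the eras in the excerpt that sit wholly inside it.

472.8 million years; Paleozoic, Mesozoic

End of Neoproterozoic = 538.8 Ma; start of Cenozoic = 66 Ma.
Gap = 538.8 − 66 = 472.8 Myr.
Eras wholly inside 538.8–66 Ma: Paleozoic (538.8–251.902), Mesozoic (251.902–66).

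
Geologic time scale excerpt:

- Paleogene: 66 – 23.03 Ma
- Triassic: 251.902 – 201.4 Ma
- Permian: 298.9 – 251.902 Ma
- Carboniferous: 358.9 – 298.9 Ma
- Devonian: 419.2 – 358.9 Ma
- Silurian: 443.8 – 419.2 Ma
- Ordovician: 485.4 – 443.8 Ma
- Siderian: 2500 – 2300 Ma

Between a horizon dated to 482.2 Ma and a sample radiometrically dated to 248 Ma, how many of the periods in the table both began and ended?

4

The older date is 482.2 Ma and the younger is 248 Ma.
Periods with start < 482.2 and end > 248 Ma: Silurian (443.8–419.2), Devonian (419.2–358.9), Carboniferous (358.9–298.9), Permian (298.9–251.902).
That is 4 complete periods.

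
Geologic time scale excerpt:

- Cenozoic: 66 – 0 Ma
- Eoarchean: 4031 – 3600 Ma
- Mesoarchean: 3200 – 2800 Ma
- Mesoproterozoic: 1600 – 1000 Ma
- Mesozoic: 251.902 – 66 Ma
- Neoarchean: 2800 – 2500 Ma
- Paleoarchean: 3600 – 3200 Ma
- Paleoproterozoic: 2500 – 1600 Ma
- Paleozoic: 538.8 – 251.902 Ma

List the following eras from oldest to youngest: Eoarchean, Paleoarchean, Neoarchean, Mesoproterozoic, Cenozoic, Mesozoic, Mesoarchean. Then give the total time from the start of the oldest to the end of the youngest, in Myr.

Start ages (Ma): Eoarchean 4031, Paleoarchean 3600, Mesoarchean 3200, Neoarchean 2800, Mesoproterozoic 1600, Mesozoic 251.902, Cenozoic 66.
Ordered oldest to youngest: Eoarchean, Paleoarchean, Mesoarchean, Neoarchean, Mesoproterozoic, Mesozoic, Cenozoic.
Span = 4031 − 0 = 4031 Myr.

Eoarchean → Paleoarchean → Mesoarchean → Neoarchean → Mesoproterozoic → Mesozoic → Cenozoic; total span 4031 Myr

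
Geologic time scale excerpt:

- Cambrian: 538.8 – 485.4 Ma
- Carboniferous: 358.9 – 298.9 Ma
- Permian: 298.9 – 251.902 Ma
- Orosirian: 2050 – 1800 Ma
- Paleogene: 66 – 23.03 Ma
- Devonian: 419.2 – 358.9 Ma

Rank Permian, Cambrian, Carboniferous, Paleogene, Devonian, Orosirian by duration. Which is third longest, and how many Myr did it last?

Start − end for each: Permian 298.9 − 251.902 = 46.998; Cambrian 538.8 − 485.4 = 53.4; Carboniferous 358.9 − 298.9 = 60; Paleogene 66 − 23.03 = 42.97; Devonian 419.2 − 358.9 = 60.3; Orosirian 2050 − 1800 = 250.
Ranking these from longest: Orosirian > Devonian > Carboniferous > Cambrian > Permian > Paleogene.
Position 3 in that ranking is Carboniferous, which lasted 60 Myr.

Carboniferous, 60 million years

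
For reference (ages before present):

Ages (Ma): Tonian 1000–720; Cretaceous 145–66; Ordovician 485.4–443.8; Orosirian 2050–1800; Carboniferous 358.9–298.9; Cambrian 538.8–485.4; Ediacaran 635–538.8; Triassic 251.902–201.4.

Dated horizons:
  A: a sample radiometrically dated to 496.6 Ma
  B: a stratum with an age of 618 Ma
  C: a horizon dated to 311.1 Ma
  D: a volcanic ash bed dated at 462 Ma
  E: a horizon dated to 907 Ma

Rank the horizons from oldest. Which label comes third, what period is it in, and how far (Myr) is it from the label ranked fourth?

Larger Ma means older, so oldest first: E 907 > B 618 > A 496.6 > D 462 > C 311.1.
Counting 3 along gives A (496.6 Ma); the excerpt puts that inside the Cambrian, 538.8–485.4 Ma.
Next in line is D (462 Ma), and 496.6 − 462 = 34.6 Myr.

A, in the Cambrian; 34.6 million years to D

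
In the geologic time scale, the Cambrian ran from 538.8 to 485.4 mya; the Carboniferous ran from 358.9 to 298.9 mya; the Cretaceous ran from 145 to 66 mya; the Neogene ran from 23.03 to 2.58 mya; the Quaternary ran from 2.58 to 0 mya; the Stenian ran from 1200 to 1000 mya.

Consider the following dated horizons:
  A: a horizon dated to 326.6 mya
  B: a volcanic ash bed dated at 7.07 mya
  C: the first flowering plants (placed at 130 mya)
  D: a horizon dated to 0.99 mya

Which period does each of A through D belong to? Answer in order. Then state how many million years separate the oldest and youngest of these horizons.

A — Carboniferous; B — Neogene; C — Cretaceous; D — Quaternary; span 325.61 million years

Match each age against the start–end ranges in the excerpt: A = 326.6 Ma → Carboniferous (358.9–298.9); B = 7.07 Ma → Neogene (23.03–2.58); C = 130 Ma → Cretaceous (145–66); D = 0.99 Ma → Quaternary (2.58–0).
The largest age is 326.6 Ma and the smallest is 0.99 Ma; their difference is 325.61 Myr.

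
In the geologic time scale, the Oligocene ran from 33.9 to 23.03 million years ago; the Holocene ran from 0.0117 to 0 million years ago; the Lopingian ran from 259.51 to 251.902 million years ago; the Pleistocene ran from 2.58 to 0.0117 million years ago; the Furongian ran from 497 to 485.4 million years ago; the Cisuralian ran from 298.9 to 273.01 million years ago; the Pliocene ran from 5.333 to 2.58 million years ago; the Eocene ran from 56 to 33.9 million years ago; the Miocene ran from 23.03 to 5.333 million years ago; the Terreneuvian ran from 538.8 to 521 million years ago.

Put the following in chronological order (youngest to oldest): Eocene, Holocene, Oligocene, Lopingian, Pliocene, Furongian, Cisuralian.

Holocene, Pliocene, Oligocene, Eocene, Lopingian, Cisuralian, Furongian

Read off each span (Ma): Eocene 56–33.9; Holocene 0.0117–0; Oligocene 33.9–23.03; Lopingian 259.51–251.902; Pliocene 5.333–2.58; Furongian 497–485.4; Cisuralian 298.9–273.01.
Larger Ma is older, so oldest→youngest is Furongian, Cisuralian, Lopingian, Eocene, Oligocene, Pliocene, Holocene; reverse it for youngest→oldest.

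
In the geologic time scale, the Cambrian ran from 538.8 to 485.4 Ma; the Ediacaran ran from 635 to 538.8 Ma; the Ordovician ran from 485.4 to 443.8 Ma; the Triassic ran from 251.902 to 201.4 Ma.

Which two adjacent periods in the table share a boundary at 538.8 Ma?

The Ediacaran ends at 538.8 Ma and the Cambrian begins at 538.8 Ma, so they share that boundary.

Ediacaran and Cambrian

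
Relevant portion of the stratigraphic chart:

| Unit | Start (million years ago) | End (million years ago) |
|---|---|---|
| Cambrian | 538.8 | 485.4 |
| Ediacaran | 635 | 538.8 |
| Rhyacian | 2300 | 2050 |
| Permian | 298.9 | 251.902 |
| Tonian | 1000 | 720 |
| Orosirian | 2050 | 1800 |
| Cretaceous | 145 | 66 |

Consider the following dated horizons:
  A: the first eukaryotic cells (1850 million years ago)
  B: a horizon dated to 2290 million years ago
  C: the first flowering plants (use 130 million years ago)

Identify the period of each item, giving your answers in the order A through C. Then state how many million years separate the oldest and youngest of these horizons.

Match each age against the start–end ranges in the excerpt: A = 1850 Ma → Orosirian (2050–1800); B = 2290 Ma → Rhyacian (2300–2050); C = 130 Ma → Cretaceous (145–66).
The largest age is 2290 Ma and the smallest is 130 Ma; their difference is 2160 Myr.

A — Orosirian; B — Rhyacian; C — Cretaceous; span 2160 million years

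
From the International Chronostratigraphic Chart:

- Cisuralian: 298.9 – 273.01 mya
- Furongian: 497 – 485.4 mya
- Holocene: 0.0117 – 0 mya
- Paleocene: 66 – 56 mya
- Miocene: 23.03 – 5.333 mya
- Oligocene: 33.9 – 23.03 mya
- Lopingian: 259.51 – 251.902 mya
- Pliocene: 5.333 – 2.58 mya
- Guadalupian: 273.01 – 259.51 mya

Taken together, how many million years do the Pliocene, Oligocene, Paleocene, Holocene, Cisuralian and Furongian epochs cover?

61.1247 million years

Each duration: Pliocene = 2.753; Oligocene = 10.87; Paleocene = 10; Holocene = 0.0117; Cisuralian = 25.89; Furongian = 11.6.
Sum: 2.753 + 10.87 + 10 + 0.0117 + 25.89 + 11.6 = 61.1247 Myr.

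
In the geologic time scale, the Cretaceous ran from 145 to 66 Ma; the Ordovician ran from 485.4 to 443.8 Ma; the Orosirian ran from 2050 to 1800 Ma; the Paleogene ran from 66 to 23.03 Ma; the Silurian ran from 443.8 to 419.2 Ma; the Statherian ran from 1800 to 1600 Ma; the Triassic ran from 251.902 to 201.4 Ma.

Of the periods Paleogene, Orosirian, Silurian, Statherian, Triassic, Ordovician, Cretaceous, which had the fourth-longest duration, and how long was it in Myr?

Triassic, 50.502 million years

Start − end for each: Paleogene 66 − 23.03 = 42.97; Orosirian 2050 − 1800 = 250; Silurian 443.8 − 419.2 = 24.6; Statherian 1800 − 1600 = 200; Triassic 251.902 − 201.4 = 50.502; Ordovician 485.4 − 443.8 = 41.6; Cretaceous 145 − 66 = 79.
Ranking these from longest: Orosirian > Statherian > Cretaceous > Triassic > Paleogene > Ordovician > Silurian.
Position 4 in that ranking is Triassic, which lasted 50.502 Myr.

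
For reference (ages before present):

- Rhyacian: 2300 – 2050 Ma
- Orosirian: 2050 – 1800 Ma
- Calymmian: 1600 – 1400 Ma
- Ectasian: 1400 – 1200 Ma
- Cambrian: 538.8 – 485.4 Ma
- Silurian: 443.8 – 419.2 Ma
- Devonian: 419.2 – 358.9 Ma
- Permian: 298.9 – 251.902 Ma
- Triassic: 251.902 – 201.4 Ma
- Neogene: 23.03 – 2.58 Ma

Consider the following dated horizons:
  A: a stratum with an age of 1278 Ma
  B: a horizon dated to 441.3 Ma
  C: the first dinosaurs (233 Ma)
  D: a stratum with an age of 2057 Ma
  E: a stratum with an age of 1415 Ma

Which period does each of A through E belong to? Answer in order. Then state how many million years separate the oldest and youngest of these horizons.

A: 1278 Ma lies in 1400–1200 Ma, so Ectasian.
B: 441.3 Ma lies in 443.8–419.2 Ma, so Silurian.
C: 233 Ma lies in 251.902–201.4 Ma, so Triassic.
D: 2057 Ma lies in 2300–2050 Ma, so Rhyacian.
E: 1415 Ma lies in 1600–1400 Ma, so Calymmian.
Oldest = 2057 Ma, youngest = 233 Ma → span 1824 Myr.

A — Ectasian; B — Silurian; C — Triassic; D — Rhyacian; E — Calymmian; span 1824 million years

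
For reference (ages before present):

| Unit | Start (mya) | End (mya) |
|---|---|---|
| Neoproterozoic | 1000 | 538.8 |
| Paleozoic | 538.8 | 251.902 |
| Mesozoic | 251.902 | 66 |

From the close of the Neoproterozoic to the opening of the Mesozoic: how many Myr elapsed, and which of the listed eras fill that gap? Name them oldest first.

End of Neoproterozoic = 538.8 Ma; start of Mesozoic = 251.902 Ma.
Gap = 538.8 − 251.902 = 286.898 Myr.
Eras wholly inside 538.8–251.902 Ma: Paleozoic (538.8–251.902).

286.898 million years; Paleozoic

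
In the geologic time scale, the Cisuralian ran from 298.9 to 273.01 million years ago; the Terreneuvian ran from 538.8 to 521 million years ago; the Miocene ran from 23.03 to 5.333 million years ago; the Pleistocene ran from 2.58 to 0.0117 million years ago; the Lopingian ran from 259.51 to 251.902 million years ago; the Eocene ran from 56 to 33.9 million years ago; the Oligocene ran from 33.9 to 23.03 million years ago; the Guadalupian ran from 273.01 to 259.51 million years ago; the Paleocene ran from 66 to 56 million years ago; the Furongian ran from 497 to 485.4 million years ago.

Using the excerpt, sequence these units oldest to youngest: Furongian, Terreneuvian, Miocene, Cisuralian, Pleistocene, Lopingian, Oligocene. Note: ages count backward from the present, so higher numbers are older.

The oldest of these is Terreneuvian (starts 538.8 Ma) and the youngest is Pleistocene (ends 0.0117 Ma).
In between, by decreasing start age: Furongian (497), Cisuralian (298.9), Lopingian (259.51), Oligocene (33.9), Miocene (23.03).

Terreneuvian, Furongian, Cisuralian, Lopingian, Oligocene, Miocene, Pleistocene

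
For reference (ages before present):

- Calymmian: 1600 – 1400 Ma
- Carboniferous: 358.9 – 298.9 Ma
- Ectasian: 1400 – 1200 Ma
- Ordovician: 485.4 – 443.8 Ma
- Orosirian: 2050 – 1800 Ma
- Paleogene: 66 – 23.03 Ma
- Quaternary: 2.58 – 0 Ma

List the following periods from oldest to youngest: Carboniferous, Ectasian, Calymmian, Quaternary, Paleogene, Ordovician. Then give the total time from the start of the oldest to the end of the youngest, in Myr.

Calymmian, Ectasian, Ordovician, Carboniferous, Paleogene, Quaternary; total span 1600 Myr

From the excerpt: Carboniferous 358.9–298.9; Ectasian 1400–1200; Calymmian 1600–1400; Quaternary 2.58–0; Paleogene 66–23.03; Ordovician 485.4–443.8 (Ma).
Larger Ma is earlier, so the oldest is Calymmian and the youngest is Quaternary; oldest to youngest: Calymmian, Ectasian, Ordovician, Carboniferous, Paleogene, Quaternary.
Oldest start 1600 minus youngest end 0 gives 1600 Myr overall.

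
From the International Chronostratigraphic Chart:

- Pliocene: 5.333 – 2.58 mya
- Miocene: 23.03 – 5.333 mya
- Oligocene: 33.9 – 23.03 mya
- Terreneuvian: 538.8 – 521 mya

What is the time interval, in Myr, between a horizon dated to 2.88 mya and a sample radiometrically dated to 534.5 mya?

531.62 million years

534.5 − 2.88 = 531.62 million years.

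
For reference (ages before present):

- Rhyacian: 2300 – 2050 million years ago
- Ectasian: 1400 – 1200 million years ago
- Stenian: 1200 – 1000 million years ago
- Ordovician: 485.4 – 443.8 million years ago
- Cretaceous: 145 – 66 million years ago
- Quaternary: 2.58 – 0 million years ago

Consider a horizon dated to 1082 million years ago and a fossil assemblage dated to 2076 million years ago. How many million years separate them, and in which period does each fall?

994 million years apart; the first in the Stenian, the second in the Rhyacian

Elapsed time: 2076 − 1082 = 994 Myr.
1082 Ma lies within 1200–1000 Ma: Stenian.
2076 Ma lies within 2300–2050 Ma: Rhyacian.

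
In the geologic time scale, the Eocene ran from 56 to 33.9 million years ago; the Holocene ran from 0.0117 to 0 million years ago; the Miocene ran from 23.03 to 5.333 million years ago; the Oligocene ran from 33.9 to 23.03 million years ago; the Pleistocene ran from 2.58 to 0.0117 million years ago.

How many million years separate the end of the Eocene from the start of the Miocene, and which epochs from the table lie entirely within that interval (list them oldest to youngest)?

End of Eocene = 33.9 Ma; start of Miocene = 23.03 Ma.
Gap = 33.9 − 23.03 = 10.87 Myr.
Epochs wholly inside 33.9–23.03 Ma: Oligocene (33.9–23.03).

10.87 million years; Oligocene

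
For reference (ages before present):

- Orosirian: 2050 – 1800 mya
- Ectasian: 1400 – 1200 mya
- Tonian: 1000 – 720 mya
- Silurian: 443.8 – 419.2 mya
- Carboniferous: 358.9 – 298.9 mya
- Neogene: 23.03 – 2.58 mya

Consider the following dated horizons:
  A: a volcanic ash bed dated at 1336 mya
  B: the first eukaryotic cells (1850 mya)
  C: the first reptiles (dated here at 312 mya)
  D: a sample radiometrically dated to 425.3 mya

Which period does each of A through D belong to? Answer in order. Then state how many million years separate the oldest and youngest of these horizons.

A: 1336 Ma lies in 1400–1200 Ma, so Ectasian.
B: 1850 Ma lies in 2050–1800 Ma, so Orosirian.
C: 312 Ma lies in 358.9–298.9 Ma, so Carboniferous.
D: 425.3 Ma lies in 443.8–419.2 Ma, so Silurian.
Oldest = 1850 Ma, youngest = 312 Ma → span 1538 Myr.

A — Ectasian; B — Orosirian; C — Carboniferous; D — Silurian; span 1538 million years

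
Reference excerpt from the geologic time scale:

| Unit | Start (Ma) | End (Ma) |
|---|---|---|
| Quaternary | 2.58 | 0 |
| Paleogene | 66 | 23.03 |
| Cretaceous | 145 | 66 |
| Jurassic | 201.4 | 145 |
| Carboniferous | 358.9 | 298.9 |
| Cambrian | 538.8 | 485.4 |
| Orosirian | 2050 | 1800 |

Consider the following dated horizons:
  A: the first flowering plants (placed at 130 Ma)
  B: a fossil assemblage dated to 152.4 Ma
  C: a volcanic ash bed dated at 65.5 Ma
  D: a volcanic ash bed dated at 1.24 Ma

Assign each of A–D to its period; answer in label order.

A: 130 Ma lies in 145–66 Ma, so Cretaceous.
B: 152.4 Ma lies in 201.4–145 Ma, so Jurassic.
C: 65.5 Ma lies in 66–23.03 Ma, so Paleogene.
D: 1.24 Ma lies in 2.58–0 Ma, so Quaternary.

A — Cretaceous; B — Jurassic; C — Paleogene; D — Quaternary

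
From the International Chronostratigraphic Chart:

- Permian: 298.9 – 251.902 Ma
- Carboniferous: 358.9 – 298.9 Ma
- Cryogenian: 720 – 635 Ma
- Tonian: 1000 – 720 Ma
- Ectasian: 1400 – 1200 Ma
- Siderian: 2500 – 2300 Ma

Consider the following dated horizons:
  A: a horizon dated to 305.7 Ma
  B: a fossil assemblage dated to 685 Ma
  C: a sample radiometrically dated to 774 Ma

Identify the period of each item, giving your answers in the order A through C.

A: 305.7 Ma lies in 358.9–298.9 Ma, so Carboniferous.
B: 685 Ma lies in 720–635 Ma, so Cryogenian.
C: 774 Ma lies in 1000–720 Ma, so Tonian.

A — Carboniferous; B — Cryogenian; C — Tonian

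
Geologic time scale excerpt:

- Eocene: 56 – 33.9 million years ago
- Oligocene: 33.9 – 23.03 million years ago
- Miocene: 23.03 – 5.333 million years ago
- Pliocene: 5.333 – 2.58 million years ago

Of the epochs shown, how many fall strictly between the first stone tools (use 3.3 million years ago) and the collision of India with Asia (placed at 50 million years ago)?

50 Ma sits inside the Eocene (56–33.9) and 3.3 Ma inside the Pliocene (5.333–2.58); neither of those is wholly between the two dates.
The listed epochs lying completely between them are Oligocene, Miocene — 2 in all.

2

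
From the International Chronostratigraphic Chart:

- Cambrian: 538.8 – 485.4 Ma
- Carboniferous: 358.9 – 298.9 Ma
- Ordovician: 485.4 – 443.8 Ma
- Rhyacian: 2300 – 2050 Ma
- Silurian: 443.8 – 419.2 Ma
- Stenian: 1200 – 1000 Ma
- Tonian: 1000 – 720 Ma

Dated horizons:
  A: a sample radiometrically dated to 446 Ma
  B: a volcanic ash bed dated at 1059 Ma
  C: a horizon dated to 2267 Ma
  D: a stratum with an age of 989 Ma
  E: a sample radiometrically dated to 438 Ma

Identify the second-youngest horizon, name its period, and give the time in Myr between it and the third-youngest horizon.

Smaller Ma means younger, so youngest first: E 438 < A 446 < D 989 < B 1059 < C 2267.
Counting 2 along gives A (446 Ma); the excerpt puts that inside the Ordovician, 485.4–443.8 Ma.
Next in line is D (989 Ma), and 989 − 446 = 543 Myr.

A, in the Ordovician; 543 million years to D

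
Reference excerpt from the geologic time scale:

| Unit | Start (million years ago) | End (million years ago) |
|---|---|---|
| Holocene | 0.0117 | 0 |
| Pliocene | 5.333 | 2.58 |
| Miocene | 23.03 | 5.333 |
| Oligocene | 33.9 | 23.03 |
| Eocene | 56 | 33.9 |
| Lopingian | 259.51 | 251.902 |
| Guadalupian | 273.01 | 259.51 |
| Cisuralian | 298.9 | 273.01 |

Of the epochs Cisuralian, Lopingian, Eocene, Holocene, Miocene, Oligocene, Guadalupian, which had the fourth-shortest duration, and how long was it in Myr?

Guadalupian, 13.5 million years

Start − end for each: Cisuralian 298.9 − 273.01 = 25.89; Lopingian 259.51 − 251.902 = 7.608; Eocene 56 − 33.9 = 22.1; Holocene 0.0117 − 0 = 0.0117; Miocene 23.03 − 5.333 = 17.697; Oligocene 33.9 − 23.03 = 10.87; Guadalupian 273.01 − 259.51 = 13.5.
Ranking these from shortest: Holocene < Lopingian < Oligocene < Guadalupian < Miocene < Eocene < Cisuralian.
Position 4 in that ranking is Guadalupian, which lasted 13.5 Myr.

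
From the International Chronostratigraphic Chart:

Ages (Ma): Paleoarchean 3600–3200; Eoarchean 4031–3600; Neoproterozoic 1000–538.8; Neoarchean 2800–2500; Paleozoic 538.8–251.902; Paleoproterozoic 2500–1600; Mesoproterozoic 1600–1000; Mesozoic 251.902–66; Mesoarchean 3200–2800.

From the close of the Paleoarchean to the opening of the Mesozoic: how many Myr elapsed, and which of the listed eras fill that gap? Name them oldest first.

The Paleoarchean closes at 3200 Ma and the Mesozoic opens at 251.902 Ma, so the interval is 3200 − 251.902 = 2948.098 Myr.
An era fits inside if it starts at or after 3200 Ma and ends at or before 251.902 Ma; oldest first that gives Mesoarchean, Neoarchean, Paleoproterozoic, Mesoproterozoic, Neoproterozoic, Paleozoic.

2948.098 million years; Mesoarchean, Neoarchean, Paleoproterozoic, Mesoproterozoic, Neoproterozoic, Paleozoic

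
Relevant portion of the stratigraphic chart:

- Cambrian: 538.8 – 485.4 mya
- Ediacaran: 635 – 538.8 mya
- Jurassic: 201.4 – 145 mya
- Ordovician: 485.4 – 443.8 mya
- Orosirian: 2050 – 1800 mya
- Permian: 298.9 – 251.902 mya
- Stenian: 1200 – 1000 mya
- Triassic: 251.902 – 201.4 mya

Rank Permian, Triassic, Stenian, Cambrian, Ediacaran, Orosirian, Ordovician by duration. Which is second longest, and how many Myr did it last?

Stenian, 200 million years

Start − end for each: Permian 298.9 − 251.902 = 46.998; Triassic 251.902 − 201.4 = 50.502; Stenian 1200 − 1000 = 200; Cambrian 538.8 − 485.4 = 53.4; Ediacaran 635 − 538.8 = 96.2; Orosirian 2050 − 1800 = 250; Ordovician 485.4 − 443.8 = 41.6.
Ranking these from longest: Orosirian > Stenian > Ediacaran > Cambrian > Triassic > Permian > Ordovician.
Position 2 in that ranking is Stenian, which lasted 200 Myr.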